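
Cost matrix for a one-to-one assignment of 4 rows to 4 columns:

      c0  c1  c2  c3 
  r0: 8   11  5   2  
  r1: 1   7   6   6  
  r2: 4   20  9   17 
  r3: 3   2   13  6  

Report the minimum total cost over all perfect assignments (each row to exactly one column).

one of 2 optimal assignments: row0→col3 (cost 2), row1→col0 (cost 1), row2→col2 (cost 9), row3→col1 (cost 2)
total = 2 + 1 + 9 + 2 = 14

Minimum assignment cost: 14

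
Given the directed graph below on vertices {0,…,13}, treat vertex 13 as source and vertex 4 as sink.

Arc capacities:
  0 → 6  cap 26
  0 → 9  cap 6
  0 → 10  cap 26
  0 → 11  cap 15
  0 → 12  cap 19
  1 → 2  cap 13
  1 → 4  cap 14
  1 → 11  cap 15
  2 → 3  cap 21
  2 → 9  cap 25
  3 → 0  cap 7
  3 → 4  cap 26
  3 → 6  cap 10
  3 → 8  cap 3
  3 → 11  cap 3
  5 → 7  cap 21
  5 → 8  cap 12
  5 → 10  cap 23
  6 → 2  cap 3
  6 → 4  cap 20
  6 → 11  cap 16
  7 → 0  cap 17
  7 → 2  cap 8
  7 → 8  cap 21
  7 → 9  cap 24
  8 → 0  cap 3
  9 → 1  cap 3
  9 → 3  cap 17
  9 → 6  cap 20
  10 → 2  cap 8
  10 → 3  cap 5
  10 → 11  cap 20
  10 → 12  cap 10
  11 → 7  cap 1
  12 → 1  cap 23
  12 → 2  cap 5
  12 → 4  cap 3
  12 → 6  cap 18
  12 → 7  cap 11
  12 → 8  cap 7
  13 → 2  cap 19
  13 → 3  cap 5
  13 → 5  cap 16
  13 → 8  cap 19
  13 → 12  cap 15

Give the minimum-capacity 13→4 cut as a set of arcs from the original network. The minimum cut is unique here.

Min-cut arcs: {(8,0), (13,2), (13,3), (13,5), (13,12)} (total capacity 58)

augment #1: 13→3→4 push 5
augment #2: 13→12→4 push 3
augment #3: 13→2→3→4 push 19
augment #4: 13→12→1→4 push 12
augment #5: 13→5→10→3→4 push 2
augment #6: 13→8→0→6→4 push 3
augment #7: 13→5→7→0→6→4 push 14
max flow = 58; residual-reachable set from 13 gives S-side
cut edges (S→T): {(8,0), (13,2), (13,3), (13,5), (13,12)} total cap 58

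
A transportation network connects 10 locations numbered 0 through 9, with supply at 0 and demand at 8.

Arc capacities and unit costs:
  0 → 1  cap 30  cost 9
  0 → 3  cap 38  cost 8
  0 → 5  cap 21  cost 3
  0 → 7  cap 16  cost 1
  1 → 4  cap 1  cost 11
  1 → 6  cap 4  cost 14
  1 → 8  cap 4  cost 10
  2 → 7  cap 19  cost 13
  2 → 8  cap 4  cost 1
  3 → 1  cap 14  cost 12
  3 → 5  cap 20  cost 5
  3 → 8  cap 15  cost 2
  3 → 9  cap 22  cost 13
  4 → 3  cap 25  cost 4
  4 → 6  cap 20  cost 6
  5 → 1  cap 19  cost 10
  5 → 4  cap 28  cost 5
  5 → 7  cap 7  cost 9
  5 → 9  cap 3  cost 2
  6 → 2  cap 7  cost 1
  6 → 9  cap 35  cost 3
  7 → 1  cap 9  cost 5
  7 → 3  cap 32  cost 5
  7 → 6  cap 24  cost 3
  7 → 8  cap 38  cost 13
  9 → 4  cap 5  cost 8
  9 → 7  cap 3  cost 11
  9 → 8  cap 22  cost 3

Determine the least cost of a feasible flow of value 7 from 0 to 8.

shortest-cost path #1: 0→7→6→2→8 push 4 @ unit cost 6 (adds 24)
shortest-cost path #2: 0→5→9→8 push 3 @ unit cost 8 (adds 24)
total cost = 48

Minimum cost for 7 units: 48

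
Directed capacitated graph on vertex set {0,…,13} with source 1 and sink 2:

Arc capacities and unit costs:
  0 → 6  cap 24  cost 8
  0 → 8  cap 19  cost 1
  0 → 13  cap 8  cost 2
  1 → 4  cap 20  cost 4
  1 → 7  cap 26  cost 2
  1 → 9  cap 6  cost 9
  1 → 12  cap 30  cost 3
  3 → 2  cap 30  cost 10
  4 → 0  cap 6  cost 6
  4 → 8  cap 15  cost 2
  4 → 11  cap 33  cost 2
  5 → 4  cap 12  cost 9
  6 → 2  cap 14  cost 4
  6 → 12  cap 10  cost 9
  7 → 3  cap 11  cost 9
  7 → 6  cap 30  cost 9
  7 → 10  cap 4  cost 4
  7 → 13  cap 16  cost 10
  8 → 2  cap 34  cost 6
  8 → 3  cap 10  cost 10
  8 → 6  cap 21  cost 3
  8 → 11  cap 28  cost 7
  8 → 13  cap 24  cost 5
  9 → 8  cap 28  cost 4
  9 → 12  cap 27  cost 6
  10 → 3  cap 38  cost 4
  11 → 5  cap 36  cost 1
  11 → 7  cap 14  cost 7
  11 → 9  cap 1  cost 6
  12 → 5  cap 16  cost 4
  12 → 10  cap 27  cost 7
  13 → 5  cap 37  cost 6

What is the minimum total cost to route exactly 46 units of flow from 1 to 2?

Minimum cost for 46 units: 711

shortest-cost path #1: 1→4→8→2 push 15 @ unit cost 12 (adds 180)
shortest-cost path #2: 1→7→6→2 push 14 @ unit cost 15 (adds 210)
shortest-cost path #3: 1→4→0→8→2 push 5 @ unit cost 17 (adds 85)
shortest-cost path #4: 1→9→8→2 push 6 @ unit cost 19 (adds 114)
shortest-cost path #5: 1→7→10→3→2 push 4 @ unit cost 20 (adds 80)
shortest-cost path #6: 1→7→3→2 push 2 @ unit cost 21 (adds 42)
total cost = 711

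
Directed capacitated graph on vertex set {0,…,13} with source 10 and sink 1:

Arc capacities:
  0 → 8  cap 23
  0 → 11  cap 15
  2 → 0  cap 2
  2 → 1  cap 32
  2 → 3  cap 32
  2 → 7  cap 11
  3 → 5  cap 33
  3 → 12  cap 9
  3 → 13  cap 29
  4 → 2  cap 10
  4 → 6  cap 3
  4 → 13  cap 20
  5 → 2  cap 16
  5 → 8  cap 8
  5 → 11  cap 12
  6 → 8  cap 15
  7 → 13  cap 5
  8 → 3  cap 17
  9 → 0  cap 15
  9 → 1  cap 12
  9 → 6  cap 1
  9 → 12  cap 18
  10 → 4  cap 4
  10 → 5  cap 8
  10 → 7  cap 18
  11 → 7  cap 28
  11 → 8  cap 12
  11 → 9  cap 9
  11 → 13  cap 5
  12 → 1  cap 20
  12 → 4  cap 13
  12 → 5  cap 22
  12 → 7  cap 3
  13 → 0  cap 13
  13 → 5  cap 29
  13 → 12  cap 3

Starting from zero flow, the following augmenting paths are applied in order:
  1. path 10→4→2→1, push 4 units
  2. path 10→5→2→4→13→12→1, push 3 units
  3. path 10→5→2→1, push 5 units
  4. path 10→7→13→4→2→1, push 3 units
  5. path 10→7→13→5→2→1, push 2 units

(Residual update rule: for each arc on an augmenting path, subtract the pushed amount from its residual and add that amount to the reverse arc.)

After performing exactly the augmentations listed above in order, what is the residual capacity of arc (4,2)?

Residual capacity of (4,2): 6

after path 1 (10→4→2→1, push 4): res(4,2)=6
after path 2 (10→5→2→4→13→12→1, push 3): res(4,2)=9
after path 3 (10→5→2→1, push 5): res(4,2)=9
after path 4 (10→7→13→4→2→1, push 3): res(4,2)=6
after path 5 (10→7→13→5→2→1, push 2): res(4,2)=6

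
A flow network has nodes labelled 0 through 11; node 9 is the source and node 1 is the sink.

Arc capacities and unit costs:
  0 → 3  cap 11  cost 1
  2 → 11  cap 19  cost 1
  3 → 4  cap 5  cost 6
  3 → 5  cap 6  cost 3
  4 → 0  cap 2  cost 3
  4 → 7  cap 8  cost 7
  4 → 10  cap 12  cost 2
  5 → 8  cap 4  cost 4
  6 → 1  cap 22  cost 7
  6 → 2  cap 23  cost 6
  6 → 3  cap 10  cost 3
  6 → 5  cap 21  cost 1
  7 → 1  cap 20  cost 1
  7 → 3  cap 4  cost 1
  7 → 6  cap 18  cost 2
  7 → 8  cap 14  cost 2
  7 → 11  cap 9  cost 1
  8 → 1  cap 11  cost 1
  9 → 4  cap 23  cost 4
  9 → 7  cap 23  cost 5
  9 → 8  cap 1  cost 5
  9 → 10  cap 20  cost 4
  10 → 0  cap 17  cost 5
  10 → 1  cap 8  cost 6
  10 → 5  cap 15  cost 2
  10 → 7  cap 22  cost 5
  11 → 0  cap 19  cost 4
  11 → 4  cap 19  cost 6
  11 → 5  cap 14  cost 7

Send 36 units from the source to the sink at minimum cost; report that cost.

shortest-cost path #1: 9→7→1 push 20 @ unit cost 6 (adds 120)
shortest-cost path #2: 9→8→1 push 1 @ unit cost 6 (adds 6)
shortest-cost path #3: 9→7→8→1 push 3 @ unit cost 8 (adds 24)
shortest-cost path #4: 9→10→1 push 8 @ unit cost 10 (adds 80)
shortest-cost path #5: 9→10→5→8→1 push 4 @ unit cost 11 (adds 44)
total cost = 274

Minimum cost for 36 units: 274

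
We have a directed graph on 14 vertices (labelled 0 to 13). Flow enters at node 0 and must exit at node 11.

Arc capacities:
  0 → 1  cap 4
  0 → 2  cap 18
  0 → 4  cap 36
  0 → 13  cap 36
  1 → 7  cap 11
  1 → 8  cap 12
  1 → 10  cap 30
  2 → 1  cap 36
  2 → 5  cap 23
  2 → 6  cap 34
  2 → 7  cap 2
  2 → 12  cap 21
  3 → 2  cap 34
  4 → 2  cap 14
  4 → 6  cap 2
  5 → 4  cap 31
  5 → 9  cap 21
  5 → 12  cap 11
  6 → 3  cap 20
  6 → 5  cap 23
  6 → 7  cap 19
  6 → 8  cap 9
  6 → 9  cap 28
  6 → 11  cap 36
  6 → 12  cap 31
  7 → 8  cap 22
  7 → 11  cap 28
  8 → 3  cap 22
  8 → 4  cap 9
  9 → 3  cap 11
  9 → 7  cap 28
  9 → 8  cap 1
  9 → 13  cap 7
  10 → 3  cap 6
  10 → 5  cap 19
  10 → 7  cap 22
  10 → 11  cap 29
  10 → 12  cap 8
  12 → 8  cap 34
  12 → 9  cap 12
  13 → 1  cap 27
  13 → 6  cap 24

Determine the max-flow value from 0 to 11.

Maximum flow value: 74

augment #1: 0→1→7→11 bottleneck 4, total now 4
augment #2: 0→2→6→11 bottleneck 18, total now 22
augment #3: 0→4→6→11 bottleneck 2, total now 24
augment #4: 0→13→6→11 bottleneck 16, total now 40
augment #5: 0→4→2→7→11 bottleneck 2, total now 42
augment #6: 0→13→1→7→11 bottleneck 7, total now 49
augment #7: 0→13→1→10→11 bottleneck 13, total now 62
augment #8: 0→4→2→1→10→11 bottleneck 12, total now 74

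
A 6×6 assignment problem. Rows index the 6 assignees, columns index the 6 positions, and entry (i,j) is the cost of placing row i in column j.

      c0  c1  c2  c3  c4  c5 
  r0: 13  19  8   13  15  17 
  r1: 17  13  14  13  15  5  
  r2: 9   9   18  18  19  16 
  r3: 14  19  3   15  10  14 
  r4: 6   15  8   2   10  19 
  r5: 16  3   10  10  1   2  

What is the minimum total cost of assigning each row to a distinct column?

optimal assignment: row0→col0 (cost 13), row1→col5 (cost 5), row2→col1 (cost 9), row3→col2 (cost 3), row4→col3 (cost 2), row5→col4 (cost 1)
total = 13 + 5 + 9 + 3 + 2 + 1 = 33

Minimum assignment cost: 33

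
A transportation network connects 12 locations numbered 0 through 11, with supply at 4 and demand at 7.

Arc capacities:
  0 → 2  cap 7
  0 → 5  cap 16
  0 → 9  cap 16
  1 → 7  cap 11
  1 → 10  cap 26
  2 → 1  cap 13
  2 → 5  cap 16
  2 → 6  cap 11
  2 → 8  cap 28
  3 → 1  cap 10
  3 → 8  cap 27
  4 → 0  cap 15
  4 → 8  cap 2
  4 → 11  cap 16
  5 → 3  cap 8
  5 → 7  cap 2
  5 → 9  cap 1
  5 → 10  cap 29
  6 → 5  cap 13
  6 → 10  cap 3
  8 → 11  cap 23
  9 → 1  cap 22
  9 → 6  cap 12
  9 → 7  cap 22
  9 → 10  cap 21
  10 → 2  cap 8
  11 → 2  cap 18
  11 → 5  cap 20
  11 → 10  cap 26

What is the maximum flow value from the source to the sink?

augment #1: 4→0→5→7 bottleneck 2, total now 2
augment #2: 4→0→9→7 bottleneck 13, total now 15
augment #3: 4→11→2→1→7 bottleneck 11, total now 26
augment #4: 4→11→5→9→7 bottleneck 1, total now 27
augment #5: 4→11→5→0→9→7 bottleneck 2, total now 29

Maximum flow value: 29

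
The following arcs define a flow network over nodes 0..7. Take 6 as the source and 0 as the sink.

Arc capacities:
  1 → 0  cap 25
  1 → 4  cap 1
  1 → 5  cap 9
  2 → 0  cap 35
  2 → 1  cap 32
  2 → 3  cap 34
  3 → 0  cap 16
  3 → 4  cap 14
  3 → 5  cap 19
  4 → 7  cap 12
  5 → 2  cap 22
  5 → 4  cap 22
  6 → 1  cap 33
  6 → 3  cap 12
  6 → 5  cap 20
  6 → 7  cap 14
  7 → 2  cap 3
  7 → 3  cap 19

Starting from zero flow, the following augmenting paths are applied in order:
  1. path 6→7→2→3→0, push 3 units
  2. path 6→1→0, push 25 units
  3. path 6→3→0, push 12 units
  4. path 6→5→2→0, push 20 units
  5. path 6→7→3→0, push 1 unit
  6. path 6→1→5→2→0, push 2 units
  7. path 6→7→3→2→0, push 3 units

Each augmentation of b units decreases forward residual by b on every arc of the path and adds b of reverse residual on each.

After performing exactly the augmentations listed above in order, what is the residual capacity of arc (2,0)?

after path 1 (6→7→2→3→0, push 3): res(2,0)=35
after path 2 (6→1→0, push 25): res(2,0)=35
after path 3 (6→3→0, push 12): res(2,0)=35
after path 4 (6→5→2→0, push 20): res(2,0)=15
after path 5 (6→7→3→0, push 1): res(2,0)=15
after path 6 (6→1→5→2→0, push 2): res(2,0)=13
after path 7 (6→7→3→2→0, push 3): res(2,0)=10

Residual capacity of (2,0): 10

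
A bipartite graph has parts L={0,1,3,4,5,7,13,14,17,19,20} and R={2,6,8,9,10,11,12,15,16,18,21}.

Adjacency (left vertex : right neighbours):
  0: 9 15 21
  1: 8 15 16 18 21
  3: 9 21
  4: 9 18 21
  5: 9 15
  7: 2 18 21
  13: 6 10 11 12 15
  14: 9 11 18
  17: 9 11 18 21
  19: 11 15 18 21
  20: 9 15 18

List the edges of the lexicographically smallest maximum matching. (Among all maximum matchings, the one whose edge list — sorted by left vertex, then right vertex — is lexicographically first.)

Lex-smallest maximum matching: {(0,9), (1,8), (3,21), (4,18), (5,15), (7,2), (13,6), (14,11)}

|M| = 8 (so the lex-smallest maximum matching has 8 edges)
process left vertices in ascending order; for each, take the smallest-labelled available neighbour that still permits 8 edges overall, or leave it unmatched if none does
lex-smallest matching: {0-9, 1-8, 3-21, 4-18, 5-15, 7-2, 13-6, 14-11}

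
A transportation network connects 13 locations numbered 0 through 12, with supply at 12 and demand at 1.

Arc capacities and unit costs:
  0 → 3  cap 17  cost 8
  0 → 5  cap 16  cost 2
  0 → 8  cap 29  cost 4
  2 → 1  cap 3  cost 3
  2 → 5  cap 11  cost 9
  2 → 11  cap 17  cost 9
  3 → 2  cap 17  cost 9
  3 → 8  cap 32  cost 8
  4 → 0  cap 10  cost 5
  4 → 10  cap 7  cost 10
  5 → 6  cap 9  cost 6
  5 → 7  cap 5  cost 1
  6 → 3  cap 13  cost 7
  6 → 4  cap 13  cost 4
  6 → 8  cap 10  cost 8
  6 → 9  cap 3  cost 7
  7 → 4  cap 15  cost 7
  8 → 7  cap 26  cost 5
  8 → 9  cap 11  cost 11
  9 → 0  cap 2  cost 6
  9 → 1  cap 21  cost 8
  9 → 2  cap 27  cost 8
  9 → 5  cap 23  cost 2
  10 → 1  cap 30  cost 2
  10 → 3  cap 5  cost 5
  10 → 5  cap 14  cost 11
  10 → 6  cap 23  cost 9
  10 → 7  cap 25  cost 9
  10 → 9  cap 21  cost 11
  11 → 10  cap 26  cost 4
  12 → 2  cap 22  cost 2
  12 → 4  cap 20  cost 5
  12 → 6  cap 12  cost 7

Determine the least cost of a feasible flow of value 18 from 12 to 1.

Minimum cost for 18 units: 270

shortest-cost path #1: 12→2→1 push 3 @ unit cost 5 (adds 15)
shortest-cost path #2: 12→4→10→1 push 7 @ unit cost 17 (adds 119)
shortest-cost path #3: 12→2→11→10→1 push 8 @ unit cost 17 (adds 136)
total cost = 270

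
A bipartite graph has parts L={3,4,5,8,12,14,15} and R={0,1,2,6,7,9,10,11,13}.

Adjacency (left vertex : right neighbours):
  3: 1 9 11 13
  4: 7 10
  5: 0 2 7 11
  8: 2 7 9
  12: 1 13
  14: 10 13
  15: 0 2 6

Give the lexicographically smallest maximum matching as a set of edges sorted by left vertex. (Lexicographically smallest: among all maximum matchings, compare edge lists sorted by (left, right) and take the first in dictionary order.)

|M| = 7 (so the lex-smallest maximum matching has 7 edges)
process left vertices in ascending order; for each, take the smallest-labelled available neighbour that still permits 7 edges overall, or leave it unmatched if none does
lex-smallest matching: {3-1, 4-7, 5-0, 8-2, 12-13, 14-10, 15-6}

Lex-smallest maximum matching: {(3,1), (4,7), (5,0), (8,2), (12,13), (14,10), (15,6)}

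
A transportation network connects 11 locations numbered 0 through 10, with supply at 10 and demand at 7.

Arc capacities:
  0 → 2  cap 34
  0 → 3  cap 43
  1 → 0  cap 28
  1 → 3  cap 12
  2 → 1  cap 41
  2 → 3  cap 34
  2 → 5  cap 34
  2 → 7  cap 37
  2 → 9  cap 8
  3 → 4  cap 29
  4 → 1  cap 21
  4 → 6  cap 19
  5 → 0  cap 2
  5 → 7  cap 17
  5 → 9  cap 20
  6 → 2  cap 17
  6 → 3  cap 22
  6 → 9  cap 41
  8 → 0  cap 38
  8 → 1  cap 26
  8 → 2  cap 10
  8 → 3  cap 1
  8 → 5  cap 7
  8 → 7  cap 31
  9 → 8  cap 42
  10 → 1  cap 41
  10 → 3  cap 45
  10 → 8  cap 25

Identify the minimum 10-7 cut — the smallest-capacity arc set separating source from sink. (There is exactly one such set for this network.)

augment #1: 10→8→7 push 25
augment #2: 10→1→0→2→7 push 28
augment #3: 10→3→4→6→2→7 push 9
augment #4: 10→3→4→6→2→5→7 push 8
augment #5: 10→3→4→6→9→8→7 push 2
max flow = 72; residual-reachable set from 10 gives S-side
cut edges (S→T): {(1,0), (4,6), (10,8)} total cap 72

Min-cut arcs: {(1,0), (4,6), (10,8)} (total capacity 72)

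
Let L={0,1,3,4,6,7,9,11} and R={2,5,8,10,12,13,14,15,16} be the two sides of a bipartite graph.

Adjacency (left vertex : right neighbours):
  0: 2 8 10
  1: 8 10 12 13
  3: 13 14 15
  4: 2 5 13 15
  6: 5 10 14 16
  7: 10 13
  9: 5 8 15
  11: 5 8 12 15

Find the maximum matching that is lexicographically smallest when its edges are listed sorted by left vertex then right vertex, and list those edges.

Lex-smallest maximum matching: {(0,2), (1,8), (3,13), (4,5), (6,14), (7,10), (9,15), (11,12)}

|M| = 8 (so the lex-smallest maximum matching has 8 edges)
process left vertices in ascending order; for each, take the smallest-labelled available neighbour that still permits 8 edges overall, or leave it unmatched if none does
lex-smallest matching: {0-2, 1-8, 3-13, 4-5, 6-14, 7-10, 9-15, 11-12}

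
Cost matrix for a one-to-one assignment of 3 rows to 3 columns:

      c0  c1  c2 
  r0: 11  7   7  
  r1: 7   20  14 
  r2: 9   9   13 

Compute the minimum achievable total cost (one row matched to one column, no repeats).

Minimum assignment cost: 23

optimal assignment: row0→col2 (cost 7), row1→col0 (cost 7), row2→col1 (cost 9)
total = 7 + 7 + 9 = 23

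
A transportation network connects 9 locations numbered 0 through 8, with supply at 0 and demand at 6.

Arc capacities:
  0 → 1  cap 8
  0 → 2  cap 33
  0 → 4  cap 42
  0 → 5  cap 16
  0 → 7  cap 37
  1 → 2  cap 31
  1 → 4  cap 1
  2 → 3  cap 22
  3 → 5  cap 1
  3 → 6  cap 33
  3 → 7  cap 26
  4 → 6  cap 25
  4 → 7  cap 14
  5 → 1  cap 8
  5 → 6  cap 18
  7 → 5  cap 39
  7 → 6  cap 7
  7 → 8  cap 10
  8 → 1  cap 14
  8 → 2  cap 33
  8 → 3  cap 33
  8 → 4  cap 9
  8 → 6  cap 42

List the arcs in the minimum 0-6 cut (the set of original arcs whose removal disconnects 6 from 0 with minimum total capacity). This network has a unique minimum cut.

augment #1: 0→4→6 push 25
augment #2: 0→5→6 push 16
augment #3: 0→7→6 push 7
augment #4: 0→2→3→6 push 22
augment #5: 0→7→5→6 push 2
augment #6: 0→7→8→6 push 10
max flow = 82; residual-reachable set from 0 gives S-side
cut edges (S→T): {(2,3), (4,6), (5,6), (7,6), (7,8)} total cap 82

Min-cut arcs: {(2,3), (4,6), (5,6), (7,6), (7,8)} (total capacity 82)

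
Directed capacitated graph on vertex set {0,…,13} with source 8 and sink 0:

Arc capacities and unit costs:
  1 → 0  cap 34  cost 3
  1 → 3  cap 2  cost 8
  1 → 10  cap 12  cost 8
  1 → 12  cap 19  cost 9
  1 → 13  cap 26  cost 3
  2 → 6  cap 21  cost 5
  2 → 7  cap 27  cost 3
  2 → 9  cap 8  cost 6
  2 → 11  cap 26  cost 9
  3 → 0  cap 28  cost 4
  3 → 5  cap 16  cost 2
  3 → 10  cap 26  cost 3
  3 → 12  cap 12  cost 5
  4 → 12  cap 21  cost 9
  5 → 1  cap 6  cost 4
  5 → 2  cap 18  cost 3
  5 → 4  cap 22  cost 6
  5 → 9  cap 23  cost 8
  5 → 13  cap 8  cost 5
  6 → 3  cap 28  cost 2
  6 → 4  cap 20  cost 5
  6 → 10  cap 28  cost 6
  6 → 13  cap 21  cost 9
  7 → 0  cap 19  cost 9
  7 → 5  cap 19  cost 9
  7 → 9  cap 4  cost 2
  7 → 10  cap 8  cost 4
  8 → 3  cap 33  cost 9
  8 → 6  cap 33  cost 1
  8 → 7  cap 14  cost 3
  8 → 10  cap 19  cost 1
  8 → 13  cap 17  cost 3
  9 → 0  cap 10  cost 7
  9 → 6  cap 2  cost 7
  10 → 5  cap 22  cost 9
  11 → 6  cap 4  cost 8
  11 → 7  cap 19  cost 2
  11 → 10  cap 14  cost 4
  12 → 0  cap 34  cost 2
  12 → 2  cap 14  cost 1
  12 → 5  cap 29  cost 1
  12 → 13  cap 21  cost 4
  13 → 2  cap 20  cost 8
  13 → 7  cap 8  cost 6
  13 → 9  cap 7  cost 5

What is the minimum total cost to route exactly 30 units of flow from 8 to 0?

shortest-cost path #1: 8→6→3→0 push 28 @ unit cost 7 (adds 196)
shortest-cost path #2: 8→7→0 push 2 @ unit cost 12 (adds 24)
total cost = 220

Minimum cost for 30 units: 220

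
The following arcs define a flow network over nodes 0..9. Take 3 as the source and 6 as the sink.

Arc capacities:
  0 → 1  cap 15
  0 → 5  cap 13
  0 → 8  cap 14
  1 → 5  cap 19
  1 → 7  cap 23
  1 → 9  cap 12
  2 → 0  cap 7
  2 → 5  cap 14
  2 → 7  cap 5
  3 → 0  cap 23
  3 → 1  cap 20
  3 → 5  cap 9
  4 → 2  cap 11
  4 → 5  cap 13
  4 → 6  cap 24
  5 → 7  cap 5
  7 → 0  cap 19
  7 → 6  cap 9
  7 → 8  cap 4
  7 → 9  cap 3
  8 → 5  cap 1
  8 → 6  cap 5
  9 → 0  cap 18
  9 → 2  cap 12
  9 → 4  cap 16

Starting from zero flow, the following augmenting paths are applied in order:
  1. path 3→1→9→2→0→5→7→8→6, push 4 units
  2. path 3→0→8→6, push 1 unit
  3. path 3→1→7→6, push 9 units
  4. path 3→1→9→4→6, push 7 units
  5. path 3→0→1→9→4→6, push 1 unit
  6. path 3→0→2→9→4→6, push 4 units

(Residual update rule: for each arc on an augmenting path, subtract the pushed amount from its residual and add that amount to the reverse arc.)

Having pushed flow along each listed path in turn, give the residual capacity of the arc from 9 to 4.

Residual capacity of (9,4): 4

after path 1 (3→1→9→2→0→5→7→8→6, push 4): res(9,4)=16
after path 2 (3→0→8→6, push 1): res(9,4)=16
after path 3 (3→1→7→6, push 9): res(9,4)=16
after path 4 (3→1→9→4→6, push 7): res(9,4)=9
after path 5 (3→0→1→9→4→6, push 1): res(9,4)=8
after path 6 (3→0→2→9→4→6, push 4): res(9,4)=4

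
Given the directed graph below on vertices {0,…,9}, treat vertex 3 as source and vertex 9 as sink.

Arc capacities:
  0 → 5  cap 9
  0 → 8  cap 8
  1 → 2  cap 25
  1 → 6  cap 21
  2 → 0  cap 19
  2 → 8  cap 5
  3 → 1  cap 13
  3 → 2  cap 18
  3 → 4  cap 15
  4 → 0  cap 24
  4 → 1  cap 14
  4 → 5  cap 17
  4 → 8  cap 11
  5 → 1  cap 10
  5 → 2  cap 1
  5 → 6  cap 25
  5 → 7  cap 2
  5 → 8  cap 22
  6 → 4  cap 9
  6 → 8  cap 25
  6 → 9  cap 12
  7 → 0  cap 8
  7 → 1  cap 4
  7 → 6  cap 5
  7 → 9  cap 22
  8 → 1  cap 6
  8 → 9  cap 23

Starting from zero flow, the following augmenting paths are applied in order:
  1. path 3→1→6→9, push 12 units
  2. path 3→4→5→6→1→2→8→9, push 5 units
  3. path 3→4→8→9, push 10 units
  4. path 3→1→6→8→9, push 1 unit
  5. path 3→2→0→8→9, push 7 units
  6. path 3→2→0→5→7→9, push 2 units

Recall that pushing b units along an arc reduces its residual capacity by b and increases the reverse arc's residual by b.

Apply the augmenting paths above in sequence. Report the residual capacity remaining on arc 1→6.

Residual capacity of (1,6): 13

after path 1 (3→1→6→9, push 12): res(1,6)=9
after path 2 (3→4→5→6→1→2→8→9, push 5): res(1,6)=14
after path 3 (3→4→8→9, push 10): res(1,6)=14
after path 4 (3→1→6→8→9, push 1): res(1,6)=13
after path 5 (3→2→0→8→9, push 7): res(1,6)=13
after path 6 (3→2→0→5→7→9, push 2): res(1,6)=13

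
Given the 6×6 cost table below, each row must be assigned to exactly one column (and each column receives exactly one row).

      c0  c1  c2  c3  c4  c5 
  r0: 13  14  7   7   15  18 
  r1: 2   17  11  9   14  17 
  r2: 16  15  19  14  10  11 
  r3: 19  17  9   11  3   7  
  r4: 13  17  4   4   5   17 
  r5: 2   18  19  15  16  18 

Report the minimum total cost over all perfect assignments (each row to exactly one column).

optimal assignment: row0→col1 (cost 14), row1→col3 (cost 9), row2→col5 (cost 11), row3→col4 (cost 3), row4→col2 (cost 4), row5→col0 (cost 2)
total = 14 + 9 + 11 + 3 + 4 + 2 = 43

Minimum assignment cost: 43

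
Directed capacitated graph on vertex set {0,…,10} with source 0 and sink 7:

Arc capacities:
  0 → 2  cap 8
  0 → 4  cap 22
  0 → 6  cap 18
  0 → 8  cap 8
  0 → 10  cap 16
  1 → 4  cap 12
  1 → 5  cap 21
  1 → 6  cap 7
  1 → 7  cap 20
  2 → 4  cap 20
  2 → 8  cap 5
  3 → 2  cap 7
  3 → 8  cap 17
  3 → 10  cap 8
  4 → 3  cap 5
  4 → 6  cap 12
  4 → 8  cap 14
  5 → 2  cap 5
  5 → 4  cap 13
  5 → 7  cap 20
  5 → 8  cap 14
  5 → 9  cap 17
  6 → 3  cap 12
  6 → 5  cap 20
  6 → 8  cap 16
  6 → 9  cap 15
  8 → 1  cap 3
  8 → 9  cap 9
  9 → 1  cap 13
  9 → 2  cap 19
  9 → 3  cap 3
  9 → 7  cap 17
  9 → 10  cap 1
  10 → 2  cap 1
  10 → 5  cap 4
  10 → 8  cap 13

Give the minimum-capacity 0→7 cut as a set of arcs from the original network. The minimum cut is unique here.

Min-cut arcs: {(0,6), (4,6), (8,1), (8,9), (10,5)} (total capacity 46)

augment #1: 0→6→5→7 push 18
augment #2: 0→8→1→7 push 3
augment #3: 0→8→9→7 push 5
augment #4: 0→10→5→7 push 2
augment #5: 0→2→8→9→7 push 4
augment #6: 0→4→6→9→7 push 8
augment #7: 0→4→6→9→1→7 push 4
augment #8: 0→10→5→9→1→7 push 2
max flow = 46; residual-reachable set from 0 gives S-side
cut edges (S→T): {(0,6), (4,6), (8,1), (8,9), (10,5)} total cap 46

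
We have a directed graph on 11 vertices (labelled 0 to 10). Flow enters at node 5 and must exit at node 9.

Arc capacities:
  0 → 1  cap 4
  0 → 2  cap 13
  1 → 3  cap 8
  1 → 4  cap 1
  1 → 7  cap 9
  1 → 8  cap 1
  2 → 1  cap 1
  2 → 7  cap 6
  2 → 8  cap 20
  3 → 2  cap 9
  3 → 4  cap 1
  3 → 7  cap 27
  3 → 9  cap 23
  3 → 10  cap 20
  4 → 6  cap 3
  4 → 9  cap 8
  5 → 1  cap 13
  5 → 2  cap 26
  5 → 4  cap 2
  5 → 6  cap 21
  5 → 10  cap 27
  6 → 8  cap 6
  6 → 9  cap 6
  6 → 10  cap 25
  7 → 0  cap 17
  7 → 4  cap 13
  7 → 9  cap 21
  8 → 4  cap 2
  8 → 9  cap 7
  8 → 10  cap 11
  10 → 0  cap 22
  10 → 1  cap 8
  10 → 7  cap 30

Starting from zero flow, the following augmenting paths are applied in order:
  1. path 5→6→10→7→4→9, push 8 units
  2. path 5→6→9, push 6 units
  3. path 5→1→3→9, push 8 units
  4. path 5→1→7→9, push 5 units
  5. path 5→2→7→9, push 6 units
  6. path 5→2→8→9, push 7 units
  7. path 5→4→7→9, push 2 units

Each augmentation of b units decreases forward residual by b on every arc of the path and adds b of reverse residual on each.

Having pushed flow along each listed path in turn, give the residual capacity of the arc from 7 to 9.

Residual capacity of (7,9): 8

after path 1 (5→6→10→7→4→9, push 8): res(7,9)=21
after path 2 (5→6→9, push 6): res(7,9)=21
after path 3 (5→1→3→9, push 8): res(7,9)=21
after path 4 (5→1→7→9, push 5): res(7,9)=16
after path 5 (5→2→7→9, push 6): res(7,9)=10
after path 6 (5→2→8→9, push 7): res(7,9)=10
after path 7 (5→4→7→9, push 2): res(7,9)=8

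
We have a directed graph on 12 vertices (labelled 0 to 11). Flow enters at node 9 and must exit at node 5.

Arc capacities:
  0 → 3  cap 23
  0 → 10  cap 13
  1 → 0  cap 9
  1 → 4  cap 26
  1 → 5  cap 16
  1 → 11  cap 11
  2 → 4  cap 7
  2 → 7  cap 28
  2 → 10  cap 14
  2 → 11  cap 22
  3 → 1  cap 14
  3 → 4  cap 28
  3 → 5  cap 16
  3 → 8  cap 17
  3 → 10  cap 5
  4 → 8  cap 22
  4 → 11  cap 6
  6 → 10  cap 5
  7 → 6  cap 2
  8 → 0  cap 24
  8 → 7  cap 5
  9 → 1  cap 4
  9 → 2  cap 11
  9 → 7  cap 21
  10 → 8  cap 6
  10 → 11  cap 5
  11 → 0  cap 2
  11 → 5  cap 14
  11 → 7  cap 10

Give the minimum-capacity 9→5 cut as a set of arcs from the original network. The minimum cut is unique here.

Min-cut arcs: {(7,6), (9,1), (9,2)} (total capacity 17)

augment #1: 9→1→5 push 4
augment #2: 9→2→11→5 push 11
augment #3: 9→7→6→10→11→5 push 2
max flow = 17; residual-reachable set from 9 gives S-side
cut edges (S→T): {(7,6), (9,1), (9,2)} total cap 17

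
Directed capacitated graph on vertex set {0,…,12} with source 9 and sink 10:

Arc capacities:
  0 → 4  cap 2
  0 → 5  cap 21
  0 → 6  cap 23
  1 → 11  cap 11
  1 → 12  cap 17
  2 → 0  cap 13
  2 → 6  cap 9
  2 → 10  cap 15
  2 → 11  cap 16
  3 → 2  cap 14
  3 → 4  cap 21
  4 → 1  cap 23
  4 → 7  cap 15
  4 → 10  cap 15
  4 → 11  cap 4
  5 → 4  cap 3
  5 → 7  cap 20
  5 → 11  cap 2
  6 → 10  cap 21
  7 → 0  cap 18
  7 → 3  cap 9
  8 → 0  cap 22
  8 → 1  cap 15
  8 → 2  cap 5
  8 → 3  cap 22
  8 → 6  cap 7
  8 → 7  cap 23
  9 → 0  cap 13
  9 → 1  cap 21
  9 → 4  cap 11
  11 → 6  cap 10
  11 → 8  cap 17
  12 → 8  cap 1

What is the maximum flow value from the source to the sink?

augment #1: 9→4→10 bottleneck 11, total now 11
augment #2: 9→0→4→10 bottleneck 2, total now 13
augment #3: 9→0→6→10 bottleneck 11, total now 24
augment #4: 9→1→11→6→10 bottleneck 10, total now 34
augment #5: 9→1→11→8→2→10 bottleneck 1, total now 35
augment #6: 9→1→12→8→2→10 bottleneck 1, total now 36

Maximum flow value: 36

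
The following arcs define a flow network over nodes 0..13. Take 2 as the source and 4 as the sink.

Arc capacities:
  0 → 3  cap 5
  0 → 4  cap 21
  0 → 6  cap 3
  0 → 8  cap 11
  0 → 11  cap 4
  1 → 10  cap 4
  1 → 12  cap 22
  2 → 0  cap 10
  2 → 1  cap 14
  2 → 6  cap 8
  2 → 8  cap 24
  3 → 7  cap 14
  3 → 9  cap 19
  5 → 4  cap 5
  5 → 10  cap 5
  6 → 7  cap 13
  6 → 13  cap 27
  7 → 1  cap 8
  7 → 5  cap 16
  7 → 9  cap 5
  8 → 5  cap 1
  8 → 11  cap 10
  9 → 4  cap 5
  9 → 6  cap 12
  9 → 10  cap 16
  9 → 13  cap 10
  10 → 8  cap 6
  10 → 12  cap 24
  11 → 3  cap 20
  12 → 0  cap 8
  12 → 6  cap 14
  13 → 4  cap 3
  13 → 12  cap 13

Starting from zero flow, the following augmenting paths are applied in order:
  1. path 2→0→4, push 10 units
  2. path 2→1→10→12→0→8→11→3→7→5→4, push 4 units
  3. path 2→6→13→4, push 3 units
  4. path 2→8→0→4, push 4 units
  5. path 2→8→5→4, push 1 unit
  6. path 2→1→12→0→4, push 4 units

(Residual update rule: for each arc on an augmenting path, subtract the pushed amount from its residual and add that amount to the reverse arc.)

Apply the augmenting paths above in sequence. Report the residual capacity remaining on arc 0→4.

after path 1 (2→0→4, push 10): res(0,4)=11
after path 2 (2→1→10→12→0→8→11→3→7→5→4, push 4): res(0,4)=11
after path 3 (2→6→13→4, push 3): res(0,4)=11
after path 4 (2→8→0→4, push 4): res(0,4)=7
after path 5 (2→8→5→4, push 1): res(0,4)=7
after path 6 (2→1→12→0→4, push 4): res(0,4)=3

Residual capacity of (0,4): 3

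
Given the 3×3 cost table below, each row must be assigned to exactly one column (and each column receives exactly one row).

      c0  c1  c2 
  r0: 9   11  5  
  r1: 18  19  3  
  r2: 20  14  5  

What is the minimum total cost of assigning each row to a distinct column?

optimal assignment: row0→col0 (cost 9), row1→col2 (cost 3), row2→col1 (cost 14)
total = 9 + 3 + 14 = 26

Minimum assignment cost: 26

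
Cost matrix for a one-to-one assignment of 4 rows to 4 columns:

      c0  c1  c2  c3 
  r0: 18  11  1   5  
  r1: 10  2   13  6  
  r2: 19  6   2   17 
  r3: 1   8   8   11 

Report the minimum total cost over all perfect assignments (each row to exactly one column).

optimal assignment: row0→col3 (cost 5), row1→col1 (cost 2), row2→col2 (cost 2), row3→col0 (cost 1)
total = 5 + 2 + 2 + 1 = 10

Minimum assignment cost: 10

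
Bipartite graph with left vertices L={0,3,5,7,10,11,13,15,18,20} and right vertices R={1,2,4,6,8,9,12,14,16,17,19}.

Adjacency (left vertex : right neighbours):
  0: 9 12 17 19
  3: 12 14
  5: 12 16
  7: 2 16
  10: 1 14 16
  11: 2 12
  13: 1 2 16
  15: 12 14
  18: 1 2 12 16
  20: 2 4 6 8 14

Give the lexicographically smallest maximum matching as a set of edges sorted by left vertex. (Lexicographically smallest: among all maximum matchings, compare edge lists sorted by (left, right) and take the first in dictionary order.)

|M| = 7 (so the lex-smallest maximum matching has 7 edges)
process left vertices in ascending order; for each, take the smallest-labelled available neighbour that still permits 7 edges overall, or leave it unmatched if none does
lex-smallest matching: {0-9, 3-12, 5-16, 7-2, 10-1, 15-14, 20-4}

Lex-smallest maximum matching: {(0,9), (3,12), (5,16), (7,2), (10,1), (15,14), (20,4)}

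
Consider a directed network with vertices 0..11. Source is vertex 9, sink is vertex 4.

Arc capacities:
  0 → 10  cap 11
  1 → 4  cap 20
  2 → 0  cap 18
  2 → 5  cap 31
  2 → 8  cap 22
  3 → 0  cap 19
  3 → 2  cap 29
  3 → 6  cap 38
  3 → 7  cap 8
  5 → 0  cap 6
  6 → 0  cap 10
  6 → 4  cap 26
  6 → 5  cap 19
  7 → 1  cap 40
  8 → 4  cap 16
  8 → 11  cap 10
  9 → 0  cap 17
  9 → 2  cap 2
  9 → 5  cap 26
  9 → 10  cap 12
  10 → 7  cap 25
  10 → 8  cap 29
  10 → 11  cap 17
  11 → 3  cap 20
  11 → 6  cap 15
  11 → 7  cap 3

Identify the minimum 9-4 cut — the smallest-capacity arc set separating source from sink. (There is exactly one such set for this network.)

augment #1: 9→2→8→4 push 2
augment #2: 9→10→8→4 push 12
augment #3: 9→0→10→8→4 push 2
augment #4: 9→0→10→7→1→4 push 9
max flow = 25; residual-reachable set from 9 gives S-side
cut edges (S→T): {(0,10), (9,2), (9,10)} total cap 25

Min-cut arcs: {(0,10), (9,2), (9,10)} (total capacity 25)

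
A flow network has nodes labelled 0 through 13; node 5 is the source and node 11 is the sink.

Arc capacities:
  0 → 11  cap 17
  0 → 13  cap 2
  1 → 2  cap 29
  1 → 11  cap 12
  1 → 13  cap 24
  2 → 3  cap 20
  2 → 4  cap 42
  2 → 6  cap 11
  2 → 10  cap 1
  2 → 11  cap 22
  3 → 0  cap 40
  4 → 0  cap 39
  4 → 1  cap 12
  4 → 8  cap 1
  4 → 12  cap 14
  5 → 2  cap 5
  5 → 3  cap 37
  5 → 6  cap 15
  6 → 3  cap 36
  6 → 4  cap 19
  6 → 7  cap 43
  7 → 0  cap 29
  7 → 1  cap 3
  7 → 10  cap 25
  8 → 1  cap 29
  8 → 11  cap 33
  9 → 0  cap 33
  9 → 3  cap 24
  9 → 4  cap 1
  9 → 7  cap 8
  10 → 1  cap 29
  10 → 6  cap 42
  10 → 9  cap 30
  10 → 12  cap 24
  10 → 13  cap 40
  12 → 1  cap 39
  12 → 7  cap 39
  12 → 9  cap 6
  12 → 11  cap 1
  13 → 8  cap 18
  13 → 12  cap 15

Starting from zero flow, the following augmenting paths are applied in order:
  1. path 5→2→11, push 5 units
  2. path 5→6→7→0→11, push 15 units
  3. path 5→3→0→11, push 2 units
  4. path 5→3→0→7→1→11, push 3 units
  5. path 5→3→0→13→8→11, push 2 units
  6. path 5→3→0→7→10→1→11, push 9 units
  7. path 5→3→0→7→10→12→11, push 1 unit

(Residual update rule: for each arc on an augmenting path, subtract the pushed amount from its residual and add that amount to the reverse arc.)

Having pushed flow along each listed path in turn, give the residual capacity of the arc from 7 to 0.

Residual capacity of (7,0): 27

after path 1 (5→2→11, push 5): res(7,0)=29
after path 2 (5→6→7→0→11, push 15): res(7,0)=14
after path 3 (5→3→0→11, push 2): res(7,0)=14
after path 4 (5→3→0→7→1→11, push 3): res(7,0)=17
after path 5 (5→3→0→13→8→11, push 2): res(7,0)=17
after path 6 (5→3→0→7→10→1→11, push 9): res(7,0)=26
after path 7 (5→3→0→7→10→12→11, push 1): res(7,0)=27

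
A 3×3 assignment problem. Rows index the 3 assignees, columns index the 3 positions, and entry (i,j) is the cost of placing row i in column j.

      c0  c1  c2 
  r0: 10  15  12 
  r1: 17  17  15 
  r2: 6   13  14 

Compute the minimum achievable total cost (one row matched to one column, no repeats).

optimal assignment: row0→col2 (cost 12), row1→col1 (cost 17), row2→col0 (cost 6)
total = 12 + 17 + 6 = 35

Minimum assignment cost: 35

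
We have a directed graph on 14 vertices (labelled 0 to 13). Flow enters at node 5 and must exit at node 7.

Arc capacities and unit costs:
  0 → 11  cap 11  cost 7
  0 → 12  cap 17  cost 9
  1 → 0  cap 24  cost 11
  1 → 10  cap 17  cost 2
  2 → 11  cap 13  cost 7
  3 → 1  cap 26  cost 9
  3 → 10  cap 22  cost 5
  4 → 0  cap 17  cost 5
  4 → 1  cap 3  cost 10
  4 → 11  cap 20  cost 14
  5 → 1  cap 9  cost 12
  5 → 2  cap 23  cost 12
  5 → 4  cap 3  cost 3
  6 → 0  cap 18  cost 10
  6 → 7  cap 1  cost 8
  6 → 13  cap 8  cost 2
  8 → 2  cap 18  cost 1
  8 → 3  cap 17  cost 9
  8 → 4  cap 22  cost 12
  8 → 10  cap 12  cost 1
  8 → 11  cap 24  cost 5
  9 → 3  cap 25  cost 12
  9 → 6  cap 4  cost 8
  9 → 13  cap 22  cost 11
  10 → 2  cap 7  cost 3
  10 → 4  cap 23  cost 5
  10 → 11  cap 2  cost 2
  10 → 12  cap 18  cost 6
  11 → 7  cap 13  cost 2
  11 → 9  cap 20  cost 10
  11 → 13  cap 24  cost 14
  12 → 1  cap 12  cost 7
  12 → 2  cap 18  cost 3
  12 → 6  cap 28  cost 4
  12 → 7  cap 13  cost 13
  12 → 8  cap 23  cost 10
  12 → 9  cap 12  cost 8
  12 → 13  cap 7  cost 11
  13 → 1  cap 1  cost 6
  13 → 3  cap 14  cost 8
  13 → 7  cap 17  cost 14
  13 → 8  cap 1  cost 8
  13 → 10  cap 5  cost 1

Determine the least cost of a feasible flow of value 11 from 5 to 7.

shortest-cost path #1: 5→4→0→11→7 push 3 @ unit cost 17 (adds 51)
shortest-cost path #2: 5→1→10→11→7 push 2 @ unit cost 18 (adds 36)
shortest-cost path #3: 5→2→11→7 push 6 @ unit cost 21 (adds 126)
total cost = 213

Minimum cost for 11 units: 213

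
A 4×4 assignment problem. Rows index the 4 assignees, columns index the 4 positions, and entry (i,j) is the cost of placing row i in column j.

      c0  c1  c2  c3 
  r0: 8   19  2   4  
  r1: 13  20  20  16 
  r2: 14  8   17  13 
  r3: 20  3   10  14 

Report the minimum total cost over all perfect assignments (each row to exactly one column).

Minimum assignment cost: 31

optimal assignment: row0→col2 (cost 2), row1→col0 (cost 13), row2→col3 (cost 13), row3→col1 (cost 3)
total = 2 + 13 + 13 + 3 = 31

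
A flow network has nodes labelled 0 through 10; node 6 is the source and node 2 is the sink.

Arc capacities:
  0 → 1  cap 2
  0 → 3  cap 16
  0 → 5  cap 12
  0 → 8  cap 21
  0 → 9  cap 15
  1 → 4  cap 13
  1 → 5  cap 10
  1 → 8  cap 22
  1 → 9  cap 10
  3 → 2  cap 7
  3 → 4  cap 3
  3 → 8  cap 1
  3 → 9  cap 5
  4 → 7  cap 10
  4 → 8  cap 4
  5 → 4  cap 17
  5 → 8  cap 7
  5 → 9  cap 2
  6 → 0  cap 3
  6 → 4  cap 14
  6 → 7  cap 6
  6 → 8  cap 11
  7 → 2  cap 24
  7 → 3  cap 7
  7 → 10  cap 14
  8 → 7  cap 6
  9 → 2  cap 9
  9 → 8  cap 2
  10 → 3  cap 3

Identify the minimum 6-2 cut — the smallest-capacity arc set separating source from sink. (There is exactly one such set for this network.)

Min-cut arcs: {(4,7), (6,0), (6,7), (8,7)} (total capacity 25)

augment #1: 6→7→2 push 6
augment #2: 6→0→3→2 push 3
augment #3: 6→4→7→2 push 10
augment #4: 6→8→7→2 push 6
max flow = 25; residual-reachable set from 6 gives S-side
cut edges (S→T): {(4,7), (6,0), (6,7), (8,7)} total cap 25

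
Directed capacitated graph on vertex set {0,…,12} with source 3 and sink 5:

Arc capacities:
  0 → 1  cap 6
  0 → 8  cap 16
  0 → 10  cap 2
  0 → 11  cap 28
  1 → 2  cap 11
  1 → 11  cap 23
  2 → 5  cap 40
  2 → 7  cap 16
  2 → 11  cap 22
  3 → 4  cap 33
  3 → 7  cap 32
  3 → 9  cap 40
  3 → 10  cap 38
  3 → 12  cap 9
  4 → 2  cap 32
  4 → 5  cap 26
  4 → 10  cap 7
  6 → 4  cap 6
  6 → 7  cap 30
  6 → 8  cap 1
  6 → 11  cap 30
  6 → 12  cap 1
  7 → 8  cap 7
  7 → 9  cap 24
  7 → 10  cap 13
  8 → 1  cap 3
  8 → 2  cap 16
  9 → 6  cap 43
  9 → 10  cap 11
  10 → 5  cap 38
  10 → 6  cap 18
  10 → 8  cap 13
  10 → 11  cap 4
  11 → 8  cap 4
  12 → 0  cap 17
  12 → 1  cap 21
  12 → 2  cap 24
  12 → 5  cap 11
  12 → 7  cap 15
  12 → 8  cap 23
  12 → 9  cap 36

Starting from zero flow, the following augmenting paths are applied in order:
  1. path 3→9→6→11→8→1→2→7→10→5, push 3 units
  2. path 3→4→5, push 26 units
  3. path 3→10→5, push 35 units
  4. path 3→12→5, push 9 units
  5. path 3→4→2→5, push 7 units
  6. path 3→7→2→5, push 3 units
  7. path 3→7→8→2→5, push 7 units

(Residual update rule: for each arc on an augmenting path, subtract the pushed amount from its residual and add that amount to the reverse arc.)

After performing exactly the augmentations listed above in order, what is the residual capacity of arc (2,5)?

Residual capacity of (2,5): 23

after path 1 (3→9→6→11→8→1→2→7→10→5, push 3): res(2,5)=40
after path 2 (3→4→5, push 26): res(2,5)=40
after path 3 (3→10→5, push 35): res(2,5)=40
after path 4 (3→12→5, push 9): res(2,5)=40
after path 5 (3→4→2→5, push 7): res(2,5)=33
after path 6 (3→7→2→5, push 3): res(2,5)=30
after path 7 (3→7→8→2→5, push 7): res(2,5)=23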